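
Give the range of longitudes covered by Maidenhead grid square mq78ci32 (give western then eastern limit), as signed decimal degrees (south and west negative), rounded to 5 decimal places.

74.19167, 74.20000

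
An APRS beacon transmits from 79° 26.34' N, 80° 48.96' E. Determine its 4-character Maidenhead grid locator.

Add 180° to longitude and 90° to latitude: 260.82, 169.44.
Field: lon ⌊260.82/20⌋ = 13 → N; lat ⌊169.44/10⌋ = 16 → Q.
Square: lon ⌊0.82/2⌋ = 0; lat ⌊9.44/1⌋ = 9.

NQ09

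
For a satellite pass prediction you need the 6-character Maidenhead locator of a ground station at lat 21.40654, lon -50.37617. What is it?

GL41tj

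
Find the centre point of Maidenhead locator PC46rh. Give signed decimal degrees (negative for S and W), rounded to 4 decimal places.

Field P=15, C=2: +15·20° lon, +2·10° lat → SW at lon 120°, lat -70°.
Square 4, 6: +4·2° lon, +6·1° lat → SW at lon 128°, lat -64°.
Subsquare r=17, h=7: +17·0.0833333° lon, +7·0.0416667° lat → SW at lon 129.417°, lat -63.7083°.
Cell spans 0.0833333° lon × 0.0416667° lat. Centre is SW corner plus half of each.
latitude -63.6875, longitude 129.4583.

-63.6875, 129.4583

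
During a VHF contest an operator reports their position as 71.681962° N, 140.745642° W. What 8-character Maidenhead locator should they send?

Shift to the Maidenhead origin (180°W, 90°S): lon 39.25436, lat 161.68196.
Field: 39.25436/20 → 1 → B, 161.68196/10 → 16 → Q; chars BQ.
Square: 19.25436/2 → 9, 1.68196/1 → 1; chars 91.
Subsquare: 1.25436/0.0833333 → 15 → p, 0.68196/0.0416667 → 16 → q; chars pq.
Extended square: 0.00436/0.00833333 → 0, 0.01530/0.00416667 → 3; chars 03.

BQ91pq03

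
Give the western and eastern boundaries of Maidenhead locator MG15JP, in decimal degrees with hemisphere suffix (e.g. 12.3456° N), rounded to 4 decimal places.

Field M=12, G=6: +12·20° lon, +6·10° lat → SW at lon 60°, lat -30°.
Square 1, 5: +1·2° lon, +5·1° lat → SW at lon 62°, lat -25°.
Subsquare j=9, p=15: +9·0.0833333° lon, +15·0.0416667° lat → SW at lon 62.75°, lat -24.375°.
Cell spans 0.0833333° lon × 0.0416667° lat.
west 62.7500° E, east 62.8333° E.

62.7500° E, 62.8333° E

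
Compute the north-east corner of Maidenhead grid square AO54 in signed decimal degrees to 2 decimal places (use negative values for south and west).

55.00, -168.00

Field A=0, O=14: +0·20° lon, +14·10° lat → SW at lon -180°, lat 50°.
Square 5, 4: +5·2° lon, +4·1° lat → SW at lon -170°, lat 54°.
Cell spans 2° lon × 1° lat. NE corner is SW corner plus one full cell.
latitude 55.00, longitude -168.00.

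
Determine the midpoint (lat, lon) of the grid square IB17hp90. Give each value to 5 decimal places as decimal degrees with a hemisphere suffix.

Field I=8, B=1: +8·20° lon, +1·10° lat → SW at lon -20°, lat -80°.
Square 1, 7: +1·2° lon, +7·1° lat → SW at lon -18°, lat -73°.
Subsquare h=7, p=15: +7·0.0833333° lon, +15·0.0416667° lat → SW at lon -17.4167°, lat -72.375°.
Extended square 9, 0: +9·0.00833333° lon, +0·0.00416667° lat → SW at lon -17.3417°, lat -72.375°.
Cell spans 0.00833333° lon × 0.00416667° lat. Centre is SW corner plus half of each.
latitude 72.37292° S, longitude 17.33750° W.

72.37292° S, 17.33750° W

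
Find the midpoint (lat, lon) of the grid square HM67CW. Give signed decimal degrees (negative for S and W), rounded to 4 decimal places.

37.9375, -27.7917

Field H=7, M=12: +7·20° lon, +12·10° lat → SW at lon -40°, lat 30°.
Square 6, 7: +6·2° lon, +7·1° lat → SW at lon -28°, lat 37°.
Subsquare c=2, w=22: +2·0.0833333° lon, +22·0.0416667° lat → SW at lon -27.8333°, lat 37.9167°.
Cell spans 0.0833333° lon × 0.0416667° lat. Centre is SW corner plus half of each.
latitude 37.9375, longitude -27.7917.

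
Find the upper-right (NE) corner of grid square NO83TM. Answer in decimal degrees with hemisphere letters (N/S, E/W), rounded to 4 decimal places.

Field N=13, O=14: +13·20° lon, +14·10° lat → SW at lon 80°, lat 50°.
Square 8, 3: +8·2° lon, +3·1° lat → SW at lon 96°, lat 53°.
Subsquare t=19, m=12: +19·0.0833333° lon, +12·0.0416667° lat → SW at lon 97.5833°, lat 53.5°.
Cell spans 0.0833333° lon × 0.0416667° lat. NE corner is SW corner plus one full cell.
latitude 53.5417° N, longitude 97.6667° E.

53.5417° N, 97.6667° E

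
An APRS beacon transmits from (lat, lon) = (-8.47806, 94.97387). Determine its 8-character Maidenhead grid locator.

Shift to the Maidenhead origin (180°W, 90°S): lon 274.97387, lat 81.52194.
Field: 274.97387/20 → 13 → N, 81.52194/10 → 8 → I; chars NI.
Square: 14.97387/2 → 7, 1.52194/1 → 1; chars 71.
Subsquare: 0.97387/0.0833333 → 11 → l, 0.52194/0.0416667 → 12 → m; chars lm.
Extended square: 0.05720/0.00833333 → 6, 0.02194/0.00416667 → 5; chars 65.

NI71lm65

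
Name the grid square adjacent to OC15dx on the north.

OC16da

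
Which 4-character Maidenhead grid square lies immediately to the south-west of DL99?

DL88

Longitude square 9; −1 → 8.
Latitude square 9; −1 → 8.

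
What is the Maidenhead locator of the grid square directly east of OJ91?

Longitude square 9; +1 → 10, wraps to 0, carry into field.
Longitude field O = 14; +1 → 15 = P.
The latitude characters are unchanged.

PJ01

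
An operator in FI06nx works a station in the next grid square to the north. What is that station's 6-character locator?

FI07na

Latitude subsquare x = 23; +1 → 24, wraps to 0 = a, carry into square.
Latitude square 6; +1 → 7.
The longitude characters are unchanged.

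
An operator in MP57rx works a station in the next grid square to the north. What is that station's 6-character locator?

MP58ra

Latitude subsquare x = 23; +1 → 24, wraps to 0 = a, carry into square.
Latitude square 7; +1 → 8.
The longitude characters are unchanged.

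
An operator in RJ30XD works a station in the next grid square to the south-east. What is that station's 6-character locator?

Longitude subsquare x = 23; +1 → 24, wraps to 0 = a, carry into square.
Longitude square 3; +1 → 4.
Latitude subsquare d = 3; −1 → 2 = c.

RJ40ac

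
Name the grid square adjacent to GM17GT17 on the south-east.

Longitude extended square 1; +1 → 2.
Latitude extended square 7; −1 → 6.

GM17gt26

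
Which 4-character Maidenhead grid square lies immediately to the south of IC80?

IB89

Latitude square 0; −1 → -1, wraps to 9, carry into field.
Latitude field C = 2; −1 → 1 = B.
The longitude characters are unchanged.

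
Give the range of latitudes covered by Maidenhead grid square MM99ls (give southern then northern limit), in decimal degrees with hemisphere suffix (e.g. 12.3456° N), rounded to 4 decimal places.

Field M=12, M=12: +12·20° lon, +12·10° lat → SW at lon 60°, lat 30°.
Square 9, 9: +9·2° lon, +9·1° lat → SW at lon 78°, lat 39°.
Subsquare l=11, s=18: +11·0.0833333° lon, +18·0.0416667° lat → SW at lon 78.9167°, lat 39.75°.
Cell spans 0.0833333° lon × 0.0416667° lat.
south 39.7500° N, north 39.7917° N.

39.7500° N, 39.7917° N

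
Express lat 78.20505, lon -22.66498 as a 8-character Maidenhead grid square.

HQ88qe09

Shift to the Maidenhead origin (180°W, 90°S): lon 157.33502, lat 168.20505.
Field (20°×10°, letters A–R): lon ⌊157.33502/20⌋ = 7 → H; lat ⌊168.20505/10⌋ = 16 → Q.
Square (2°×1°, digits 0–9): lon ⌊17.33502/2⌋ = 8; lat ⌊8.20505/1⌋ = 8.
Subsquare (5′×2.5′, letters a–x): lon ⌊1.33502/0.0833333⌋ = 16 → q; lat ⌊0.20505/0.0416667⌋ = 4 → e.
Extended square (30″×15″, digits 0–9): lon ⌊0.00169/0.00833333⌋ = 0; lat ⌊0.03838/0.00416667⌋ = 9.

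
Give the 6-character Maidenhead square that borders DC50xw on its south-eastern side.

DC60av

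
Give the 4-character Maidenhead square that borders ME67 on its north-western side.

ME58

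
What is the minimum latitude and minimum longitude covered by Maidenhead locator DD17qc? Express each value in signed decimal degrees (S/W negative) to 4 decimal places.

-52.9167, -116.6667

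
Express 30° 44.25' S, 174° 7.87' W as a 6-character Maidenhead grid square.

AF29wg

Shift to the Maidenhead origin (180°W, 90°S): lon 5.8688, lat 59.2625.
Field (20°×10°, letters A–R): 5.8688/20 → 0 → A, 59.2625/10 → 5 → F; chars AF.
Square (2°×1°, digits 0–9): 5.8688/2 → 2, 9.2625/1 → 9; chars 29.
Subsquare (5′×2.5′, letters a–x): 1.8688/0.0833333 → 22 → w, 0.2625/0.0416667 → 6 → g; chars wg.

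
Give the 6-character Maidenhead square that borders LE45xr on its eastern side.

LE55ar

Longitude subsquare x = 23; +1 → 24, wraps to 0 = a, carry into square.
Longitude square 4; +1 → 5.
The latitude characters are unchanged.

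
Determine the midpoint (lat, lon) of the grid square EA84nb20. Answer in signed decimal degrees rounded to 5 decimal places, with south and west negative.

Field E=4, A=0: +4·20° lon, +0·10° lat → SW at lon -100°, lat -90°.
Square 8, 4: +8·2° lon, +4·1° lat → SW at lon -84°, lat -86°.
Subsquare n=13, b=1: +13·0.0833333° lon, +1·0.0416667° lat → SW at lon -82.9167°, lat -85.9583°.
Extended square 2, 0: +2·0.00833333° lon, +0·0.00416667° lat → SW at lon -82.9°, lat -85.9583°.
Cell spans 0.00833333° lon × 0.00416667° lat. Centre is SW corner plus half of each.
latitude -85.95625, longitude -82.89583.

-85.95625, -82.89583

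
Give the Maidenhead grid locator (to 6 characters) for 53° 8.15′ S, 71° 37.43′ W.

Shift to the Maidenhead origin (180°W, 90°S): lon 108.3762, lat 36.8642.
Field: lon ⌊108.3762/20⌋ = 5 → F; lat ⌊36.8642/10⌋ = 3 → D.
Square: lon ⌊8.3762/2⌋ = 4; lat ⌊6.8642/1⌋ = 6.
Subsquare: lon ⌊0.3762/0.0833333⌋ = 4 → e; lat ⌊0.8642/0.0416667⌋ = 20 → u.

FD46eu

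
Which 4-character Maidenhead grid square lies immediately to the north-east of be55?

BE66

Longitude square 5; +1 → 6.
Latitude square 5; +1 → 6.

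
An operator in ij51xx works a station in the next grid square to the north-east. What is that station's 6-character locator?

Longitude subsquare x = 23; +1 → 24, wraps to 0 = a, carry into square.
Longitude square 5; +1 → 6.
Latitude subsquare x = 23; +1 → 24, wraps to 0 = a, carry into square.
Latitude square 1; +1 → 2.

IJ62aa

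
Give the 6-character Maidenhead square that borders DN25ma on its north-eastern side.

Longitude subsquare m = 12; +1 → 13 = n.
Latitude subsquare a = 0; +1 → 1 = b.

DN25nb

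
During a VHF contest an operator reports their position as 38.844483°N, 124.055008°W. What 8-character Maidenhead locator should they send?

CM78xu32

Add 180° to longitude and 90° to latitude: 55.94499, 128.84448.
Field: 55.94499/20 → 2 → C, 128.84448/10 → 12 → M; chars CM.
Square: 15.94499/2 → 7, 8.84448/1 → 8; chars 78.
Subsquare: 1.94499/0.0833333 → 23 → x, 0.84448/0.0416667 → 20 → u; chars xu.
Extended square: 0.02833/0.00833333 → 3, 0.01115/0.00416667 → 2; chars 32.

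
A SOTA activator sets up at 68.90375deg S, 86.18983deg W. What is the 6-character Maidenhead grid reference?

EC61vc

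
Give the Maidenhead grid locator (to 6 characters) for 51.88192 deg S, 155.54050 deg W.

BD28fc

Add 180° to longitude and 90° to latitude: 24.4595, 38.1181.
Field (20°×10°, letters A–R): 24.4595/20 → 1 → B, 38.1181/10 → 3 → D; chars BD.
Square (2°×1°, digits 0–9): 4.4595/2 → 2, 8.1181/1 → 8; chars 28.
Subsquare (5′×2.5′, letters a–x): 0.4595/0.0833333 → 5 → f, 0.1181/0.0416667 → 2 → c; chars fc.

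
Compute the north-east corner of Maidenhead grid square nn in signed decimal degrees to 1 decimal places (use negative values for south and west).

Field N=13, N=13: +13·20° lon, +13·10° lat → SW at lon 80°, lat 40°.
Cell spans 20° lon × 10° lat. NE corner is SW corner plus one full cell.
latitude 50.0, longitude 100.0.

50.0, 100.0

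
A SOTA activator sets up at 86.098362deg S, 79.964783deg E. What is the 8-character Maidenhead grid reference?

MA93xv56

Offset from 180°W / 90°S: lon 259.96478°, lat 3.90164°.
Field: lon ⌊259.96478/20⌋ = 12 → M; lat ⌊3.90164/10⌋ = 0 → A.
Square: lon ⌊19.96478/2⌋ = 9; lat ⌊3.90164/1⌋ = 3.
Subsquare: lon ⌊1.96478/0.0833333⌋ = 23 → x; lat ⌊0.90164/0.0416667⌋ = 21 → v.
Extended square: lon ⌊0.04812/0.00833333⌋ = 5; lat ⌊0.02664/0.00416667⌋ = 6.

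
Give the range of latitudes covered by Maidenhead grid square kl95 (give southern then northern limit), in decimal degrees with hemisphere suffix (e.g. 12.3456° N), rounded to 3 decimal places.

25.000° N, 26.000° N

Field K=10, L=11: +10·20° lon, +11·10° lat → SW at lon 20°, lat 20°.
Square 9, 5: +9·2° lon, +5·1° lat → SW at lon 38°, lat 25°.
Cell spans 2° lon × 1° lat.
south 25.000° N, north 26.000° N.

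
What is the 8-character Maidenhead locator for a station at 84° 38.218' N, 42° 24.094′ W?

GR84tp12

Add 180° to longitude and 90° to latitude: 137.59843, 174.63697.
Field: 137.59843/20 → 6 → G, 174.63697/10 → 17 → R; chars GR.
Square: 17.59843/2 → 8, 4.63697/1 → 4; chars 84.
Subsquare: 1.59843/0.0833333 → 19 → t, 0.63697/0.0416667 → 15 → p; chars tp.
Extended square: 0.01510/0.00833333 → 1, 0.01197/0.00416667 → 2; chars 12.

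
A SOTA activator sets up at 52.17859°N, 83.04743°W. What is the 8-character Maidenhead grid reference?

EO82le42

Add 180° to longitude and 90° to latitude: 96.95257, 142.17859.
Field: lon ⌊96.95257/20⌋ = 4 → E; lat ⌊142.17859/10⌋ = 14 → O.
Square: lon ⌊16.95257/2⌋ = 8; lat ⌊2.17859/1⌋ = 2.
Subsquare: lon ⌊0.95257/0.0833333⌋ = 11 → l; lat ⌊0.17859/0.0416667⌋ = 4 → e.
Extended square: lon ⌊0.03590/0.00833333⌋ = 4; lat ⌊0.01192/0.00416667⌋ = 2.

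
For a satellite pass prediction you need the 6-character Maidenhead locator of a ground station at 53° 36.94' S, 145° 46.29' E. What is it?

QD26vj

Add 180° to longitude and 90° to latitude: 325.7715, 36.3843.
Field: lon ⌊325.7715/20⌋ = 16 → Q; lat ⌊36.3843/10⌋ = 3 → D.
Square: lon ⌊5.7715/2⌋ = 2; lat ⌊6.3843/1⌋ = 6.
Subsquare: lon ⌊1.7715/0.0833333⌋ = 21 → v; lat ⌊0.3843/0.0416667⌋ = 9 → j.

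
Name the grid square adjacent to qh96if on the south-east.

Longitude subsquare i = 8; +1 → 9 = j.
Latitude subsquare f = 5; −1 → 4 = e.

QH96je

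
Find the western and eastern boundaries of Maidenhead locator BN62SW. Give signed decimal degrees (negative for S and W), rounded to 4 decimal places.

Field B=1, N=13: +1·20° lon, +13·10° lat → SW at lon -160°, lat 40°.
Square 6, 2: +6·2° lon, +2·1° lat → SW at lon -148°, lat 42°.
Subsquare s=18, w=22: +18·0.0833333° lon, +22·0.0416667° lat → SW at lon -146.5°, lat 42.9167°.
Cell spans 0.0833333° lon × 0.0416667° lat.
west -146.5000, east -146.4167.

-146.5000, -146.4167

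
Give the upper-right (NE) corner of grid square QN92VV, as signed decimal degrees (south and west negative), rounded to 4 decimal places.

Field Q=16, N=13: +16·20° lon, +13·10° lat → SW at lon 140°, lat 40°.
Square 9, 2: +9·2° lon, +2·1° lat → SW at lon 158°, lat 42°.
Subsquare v=21, v=21: +21·0.0833333° lon, +21·0.0416667° lat → SW at lon 159.75°, lat 42.875°.
Cell spans 0.0833333° lon × 0.0416667° lat. NE corner is SW corner plus one full cell.
latitude 42.9167, longitude 159.8333.

42.9167, 159.8333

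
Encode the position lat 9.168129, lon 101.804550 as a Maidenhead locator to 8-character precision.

OJ09ve60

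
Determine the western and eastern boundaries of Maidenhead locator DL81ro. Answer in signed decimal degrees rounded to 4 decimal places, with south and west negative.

-102.5833, -102.5000

Field D=3, L=11: +3·20° lon, +11·10° lat → SW at lon -120°, lat 20°.
Square 8, 1: +8·2° lon, +1·1° lat → SW at lon -104°, lat 21°.
Subsquare r=17, o=14: +17·0.0833333° lon, +14·0.0416667° lat → SW at lon -102.583°, lat 21.5833°.
Cell spans 0.0833333° lon × 0.0416667° lat.
west -102.5833, east -102.5000.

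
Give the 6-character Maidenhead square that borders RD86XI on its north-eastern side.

RD96aj

Longitude subsquare x = 23; +1 → 24, wraps to 0 = a, carry into square.
Longitude square 8; +1 → 9.
Latitude subsquare i = 8; +1 → 9 = j.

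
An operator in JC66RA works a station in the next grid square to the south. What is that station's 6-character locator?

Latitude subsquare a = 0; −1 → -1, wraps to 23 = x, carry into square.
Latitude square 6; −1 → 5.
The longitude characters are unchanged.

JC65rx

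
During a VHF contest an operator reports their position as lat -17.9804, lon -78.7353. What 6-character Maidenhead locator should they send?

FH02pa

Offset from 180°W / 90°S: lon 101.2647°, lat 72.0196°.
Field (20°×10°, letters A–R): lon ⌊101.2647/20⌋ = 5 → F; lat ⌊72.0196/10⌋ = 7 → H.
Square (2°×1°, digits 0–9): lon ⌊1.2647/2⌋ = 0; lat ⌊2.0196/1⌋ = 2.
Subsquare (5′×2.5′, letters a–x): lon ⌊1.2647/0.0833333⌋ = 15 → p; lat ⌊0.0196/0.0416667⌋ = 0 → a.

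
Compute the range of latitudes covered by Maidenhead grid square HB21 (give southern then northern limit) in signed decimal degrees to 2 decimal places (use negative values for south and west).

Field H=7, B=1: +7·20° lon, +1·10° lat → SW at lon -40°, lat -80°.
Square 2, 1: +2·2° lon, +1·1° lat → SW at lon -36°, lat -79°.
Cell spans 2° lon × 1° lat.
south -79.00, north -78.00.

-79.00, -78.00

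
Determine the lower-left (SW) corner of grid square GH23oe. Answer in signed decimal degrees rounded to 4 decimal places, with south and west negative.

Field G=6, H=7: +6·20° lon, +7·10° lat → SW at lon -60°, lat -20°.
Square 2, 3: +2·2° lon, +3·1° lat → SW at lon -56°, lat -17°.
Subsquare o=14, e=4: +14·0.0833333° lon, +4·0.0416667° lat → SW at lon -54.8333°, lat -16.8333°.
latitude -16.8333, longitude -54.8333.

-16.8333, -54.8333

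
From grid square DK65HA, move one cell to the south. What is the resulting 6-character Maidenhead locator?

DK64hx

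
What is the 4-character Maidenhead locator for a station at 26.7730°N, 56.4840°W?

GL16

Shift to the Maidenhead origin (180°W, 90°S): lon 123.52, lat 116.77.
Field: lon ⌊123.52/20⌋ = 6 → G; lat ⌊116.77/10⌋ = 11 → L.
Square: lon ⌊3.52/2⌋ = 1; lat ⌊6.77/1⌋ = 6.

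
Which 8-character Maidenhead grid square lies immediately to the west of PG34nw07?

PG34mw97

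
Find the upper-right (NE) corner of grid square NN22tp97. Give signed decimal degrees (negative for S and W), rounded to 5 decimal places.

Field N=13, N=13: +13·20° lon, +13·10° lat → SW at lon 80°, lat 40°.
Square 2, 2: +2·2° lon, +2·1° lat → SW at lon 84°, lat 42°.
Subsquare t=19, p=15: +19·0.0833333° lon, +15·0.0416667° lat → SW at lon 85.5833°, lat 42.625°.
Extended square 9, 7: +9·0.00833333° lon, +7·0.00416667° lat → SW at lon 85.6583°, lat 42.6542°.
Cell spans 0.00833333° lon × 0.00416667° lat. NE corner is SW corner plus one full cell.
latitude 42.65833, longitude 85.66667.

42.65833, 85.66667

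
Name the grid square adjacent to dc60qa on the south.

Latitude subsquare a = 0; −1 → -1, wraps to 23 = x, carry into square.
Latitude square 0; −1 → -1, wraps to 9, carry into field.
Latitude field C = 2; −1 → 1 = B.
The longitude characters are unchanged.

DB69qx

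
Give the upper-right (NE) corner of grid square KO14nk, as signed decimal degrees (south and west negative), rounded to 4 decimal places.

54.4583, 23.1667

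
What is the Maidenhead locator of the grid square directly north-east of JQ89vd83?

JQ89vd94

Longitude extended square 8; +1 → 9.
Latitude extended square 3; +1 → 4.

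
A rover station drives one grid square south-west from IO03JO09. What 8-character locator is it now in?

IO03io98

Longitude extended square 0; −1 → -1, wraps to 9, carry into subsquare.
Longitude subsquare j = 9; −1 → 8 = i.
Latitude extended square 9; −1 → 8.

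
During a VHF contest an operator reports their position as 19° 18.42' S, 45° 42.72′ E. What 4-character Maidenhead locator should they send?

LH20

Offset from 180°W / 90°S: lon 225.71°, lat 70.69°.
Field (20°×10°, letters A–R): lon ⌊225.71/20⌋ = 11 → L; lat ⌊70.69/10⌋ = 7 → H.
Square (2°×1°, digits 0–9): lon ⌊5.71/2⌋ = 2; lat ⌊0.69/1⌋ = 0.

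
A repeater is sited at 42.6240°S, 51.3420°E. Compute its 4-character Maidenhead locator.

LE57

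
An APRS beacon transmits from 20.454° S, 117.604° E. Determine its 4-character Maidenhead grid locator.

OG89

Shift to the Maidenhead origin (180°W, 90°S): lon 297.60, lat 69.55.
Field: lon ⌊297.60/20⌋ = 14 → O; lat ⌊69.55/10⌋ = 6 → G.
Square: lon ⌊17.60/2⌋ = 8; lat ⌊9.55/1⌋ = 9.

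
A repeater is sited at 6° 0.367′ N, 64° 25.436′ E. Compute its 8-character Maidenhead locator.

Offset from 180°W / 90°S: lon 244.42393°, lat 96.00612°.
Field: 244.42393/20 → 12 → M, 96.00612/10 → 9 → J; chars MJ.
Square: 4.42393/2 → 2, 6.00612/1 → 6; chars 26.
Subsquare: 0.42393/0.0833333 → 5 → f, 0.00612/0.0416667 → 0 → a; chars fa.
Extended square: 0.00727/0.00833333 → 0, 0.00612/0.00416667 → 1; chars 01.

MJ26fa01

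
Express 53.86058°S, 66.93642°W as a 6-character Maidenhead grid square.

FD66md

Offset from 180°W / 90°S: lon 113.0636°, lat 36.1394°.
Field: lon ⌊113.0636/20⌋ = 5 → F; lat ⌊36.1394/10⌋ = 3 → D.
Square: lon ⌊13.0636/2⌋ = 6; lat ⌊6.1394/1⌋ = 6.
Subsquare: lon ⌊1.0636/0.0833333⌋ = 12 → m; lat ⌊0.1394/0.0416667⌋ = 3 → d.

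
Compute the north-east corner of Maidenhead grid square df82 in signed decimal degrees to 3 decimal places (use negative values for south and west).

-37.000, -102.000

Field D=3, F=5: +3·20° lon, +5·10° lat → SW at lon -120°, lat -40°.
Square 8, 2: +8·2° lon, +2·1° lat → SW at lon -104°, lat -38°.
Cell spans 2° lon × 1° lat. NE corner is SW corner plus one full cell.
latitude -37.000, longitude -102.000.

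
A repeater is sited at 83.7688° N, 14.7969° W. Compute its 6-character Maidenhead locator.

IR23os

Shift to the Maidenhead origin (180°W, 90°S): lon 165.2031, lat 173.7688.
Field (20°×10°, letters A–R): 165.2031/20 → 8 → I, 173.7688/10 → 17 → R; chars IR.
Square (2°×1°, digits 0–9): 5.2031/2 → 2, 3.7688/1 → 3; chars 23.
Subsquare (5′×2.5′, letters a–x): 1.2031/0.0833333 → 14 → o, 0.7688/0.0416667 → 18 → s; chars os.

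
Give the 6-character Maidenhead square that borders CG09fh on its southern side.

Latitude subsquare h = 7; −1 → 6 = g.
The longitude characters are unchanged.

CG09fg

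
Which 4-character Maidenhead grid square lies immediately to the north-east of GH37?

Longitude square 3; +1 → 4.
Latitude square 7; +1 → 8.

GH48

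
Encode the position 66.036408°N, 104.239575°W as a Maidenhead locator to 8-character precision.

DP76va18

Add 180° to longitude and 90° to latitude: 75.76042, 156.03641.
Field: lon ⌊75.76042/20⌋ = 3 → D; lat ⌊156.03641/10⌋ = 15 → P.
Square: lon ⌊15.76042/2⌋ = 7; lat ⌊6.03641/1⌋ = 6.
Subsquare: lon ⌊1.76042/0.0833333⌋ = 21 → v; lat ⌊0.03641/0.0416667⌋ = 0 → a.
Extended square: lon ⌊0.01042/0.00833333⌋ = 1; lat ⌊0.03641/0.00416667⌋ = 8.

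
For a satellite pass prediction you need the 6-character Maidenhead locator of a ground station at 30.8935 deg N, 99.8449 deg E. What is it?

NM90wv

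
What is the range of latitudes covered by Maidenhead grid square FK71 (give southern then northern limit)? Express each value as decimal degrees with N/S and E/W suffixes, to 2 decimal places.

11.00° N, 12.00° N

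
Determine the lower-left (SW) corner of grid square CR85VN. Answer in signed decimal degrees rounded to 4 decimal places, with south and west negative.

85.5417, -122.2500

Field C=2, R=17: +2·20° lon, +17·10° lat → SW at lon -140°, lat 80°.
Square 8, 5: +8·2° lon, +5·1° lat → SW at lon -124°, lat 85°.
Subsquare v=21, n=13: +21·0.0833333° lon, +13·0.0416667° lat → SW at lon -122.25°, lat 85.5417°.
latitude 85.5417, longitude -122.2500.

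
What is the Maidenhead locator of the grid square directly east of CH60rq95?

CH60sq05

Longitude extended square 9; +1 → 10, wraps to 0, carry into subsquare.
Longitude subsquare r = 17; +1 → 18 = s.
The latitude characters are unchanged.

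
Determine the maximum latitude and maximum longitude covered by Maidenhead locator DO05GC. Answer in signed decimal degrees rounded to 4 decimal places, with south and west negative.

Field D=3, O=14: +3·20° lon, +14·10° lat → SW at lon -120°, lat 50°.
Square 0, 5: +0·2° lon, +5·1° lat → SW at lon -120°, lat 55°.
Subsquare g=6, c=2: +6·0.0833333° lon, +2·0.0416667° lat → SW at lon -119.5°, lat 55.0833°.
Cell spans 0.0833333° lon × 0.0416667° lat. NE corner is SW corner plus one full cell.
latitude 55.1250, longitude -119.4167.

55.1250, -119.4167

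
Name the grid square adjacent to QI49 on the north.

QJ40

Latitude square 9; +1 → 10, wraps to 0, carry into field.
Latitude field I = 8; +1 → 9 = J.
The longitude characters are unchanged.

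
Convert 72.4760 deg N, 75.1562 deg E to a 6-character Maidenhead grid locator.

Offset from 180°W / 90°S: lon 255.1562°, lat 162.4760°.
Field: 255.1562/20 → 12 → M, 162.4760/10 → 16 → Q; chars MQ.
Square: 15.1562/2 → 7, 2.4760/1 → 2; chars 72.
Subsquare: 1.1562/0.0833333 → 13 → n, 0.4760/0.0416667 → 11 → l; chars nl.

MQ72nl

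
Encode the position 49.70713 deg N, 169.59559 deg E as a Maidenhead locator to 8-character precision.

Add 180° to longitude and 90° to latitude: 349.59559, 139.70713.
Field: 349.59559/20 → 17 → R, 139.70713/10 → 13 → N; chars RN.
Square: 9.59559/2 → 4, 9.70713/1 → 9; chars 49.
Subsquare: 1.59559/0.0833333 → 19 → t, 0.70713/0.0416667 → 16 → q; chars tq.
Extended square: 0.01226/0.00833333 → 1, 0.04046/0.00416667 → 9; chars 19.

RN49tq19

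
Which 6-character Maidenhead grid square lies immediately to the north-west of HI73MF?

HI73lg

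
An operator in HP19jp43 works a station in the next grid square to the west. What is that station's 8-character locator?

HP19jp33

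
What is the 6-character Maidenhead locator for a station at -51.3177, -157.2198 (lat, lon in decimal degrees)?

Shift to the Maidenhead origin (180°W, 90°S): lon 22.7802, lat 38.6823.
Field: 22.7802/20 → 1 → B, 38.6823/10 → 3 → D; chars BD.
Square: 2.7802/2 → 1, 8.6823/1 → 8; chars 18.
Subsquare: 0.7802/0.0833333 → 9 → j, 0.6823/0.0416667 → 16 → q; chars jq.

BD18jq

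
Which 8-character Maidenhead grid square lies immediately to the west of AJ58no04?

Longitude extended square 0; −1 → -1, wraps to 9, carry into subsquare.
Longitude subsquare n = 13; −1 → 12 = m.
The latitude characters are unchanged.

AJ58mo94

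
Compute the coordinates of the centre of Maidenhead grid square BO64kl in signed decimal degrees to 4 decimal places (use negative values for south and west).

Field B=1, O=14: +1·20° lon, +14·10° lat → SW at lon -160°, lat 50°.
Square 6, 4: +6·2° lon, +4·1° lat → SW at lon -148°, lat 54°.
Subsquare k=10, l=11: +10·0.0833333° lon, +11·0.0416667° lat → SW at lon -147.167°, lat 54.4583°.
Cell spans 0.0833333° lon × 0.0416667° lat. Centre is SW corner plus half of each.
latitude 54.4792, longitude -147.1250.

54.4792, -147.1250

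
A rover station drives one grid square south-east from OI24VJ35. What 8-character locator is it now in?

OI24vj44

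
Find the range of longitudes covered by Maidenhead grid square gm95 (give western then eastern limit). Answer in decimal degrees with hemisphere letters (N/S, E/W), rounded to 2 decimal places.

42.00° W, 40.00° W

Field G=6, M=12: +6·20° lon, +12·10° lat → SW at lon -60°, lat 30°.
Square 9, 5: +9·2° lon, +5·1° lat → SW at lon -42°, lat 35°.
Cell spans 2° lon × 1° lat.
west 42.00° W, east 40.00° W.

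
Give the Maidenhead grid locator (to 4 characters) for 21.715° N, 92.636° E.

Offset from 180°W / 90°S: lon 272.64°, lat 111.72°.
Field: lon ⌊272.64/20⌋ = 13 → N; lat ⌊111.72/10⌋ = 11 → L.
Square: lon ⌊12.64/2⌋ = 6; lat ⌊1.72/1⌋ = 1.

NL61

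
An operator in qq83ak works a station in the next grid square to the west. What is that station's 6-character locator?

Longitude subsquare a = 0; −1 → -1, wraps to 23 = x, carry into square.
Longitude square 8; −1 → 7.
The latitude characters are unchanged.

QQ73xk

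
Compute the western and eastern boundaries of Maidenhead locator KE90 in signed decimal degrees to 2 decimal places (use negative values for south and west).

38.00, 40.00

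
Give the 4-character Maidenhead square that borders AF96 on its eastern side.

BF06

Longitude square 9; +1 → 10, wraps to 0, carry into field.
Longitude field A = 0; +1 → 1 = B.
The latitude characters are unchanged.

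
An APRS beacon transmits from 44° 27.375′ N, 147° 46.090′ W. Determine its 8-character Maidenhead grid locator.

BN64ck79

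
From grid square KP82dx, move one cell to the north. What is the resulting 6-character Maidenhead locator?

Latitude subsquare x = 23; +1 → 24, wraps to 0 = a, carry into square.
Latitude square 2; +1 → 3.
The longitude characters are unchanged.

KP83da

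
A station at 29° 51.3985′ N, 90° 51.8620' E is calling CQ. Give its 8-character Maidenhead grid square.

NL59ku35

Shift to the Maidenhead origin (180°W, 90°S): lon 270.86437, lat 119.85664.
Field: 270.86437/20 → 13 → N, 119.85664/10 → 11 → L; chars NL.
Square: 10.86437/2 → 5, 9.85664/1 → 9; chars 59.
Subsquare: 0.86437/0.0833333 → 10 → k, 0.85664/0.0416667 → 20 → u; chars ku.
Extended square: 0.03103/0.00833333 → 3, 0.02331/0.00416667 → 5; chars 35.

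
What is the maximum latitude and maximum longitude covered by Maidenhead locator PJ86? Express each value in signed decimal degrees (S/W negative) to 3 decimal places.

Field P=15, J=9: +15·20° lon, +9·10° lat → SW at lon 120°, lat 0°.
Square 8, 6: +8·2° lon, +6·1° lat → SW at lon 136°, lat 6°.
Cell spans 2° lon × 1° lat. NE corner is SW corner plus one full cell.
latitude 7.000, longitude 138.000.

7.000, 138.000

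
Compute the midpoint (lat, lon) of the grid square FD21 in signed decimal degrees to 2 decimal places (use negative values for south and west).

-58.50, -75.00

Field F=5, D=3: +5·20° lon, +3·10° lat → SW at lon -80°, lat -60°.
Square 2, 1: +2·2° lon, +1·1° lat → SW at lon -76°, lat -59°.
Cell spans 2° lon × 1° lat. Centre is SW corner plus half of each.
latitude -58.50, longitude -75.00.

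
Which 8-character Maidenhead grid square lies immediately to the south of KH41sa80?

Latitude extended square 0; −1 → -1, wraps to 9, carry into subsquare.
Latitude subsquare a = 0; −1 → -1, wraps to 23 = x, carry into square.
Latitude square 1; −1 → 0.
The longitude characters are unchanged.

KH40sx89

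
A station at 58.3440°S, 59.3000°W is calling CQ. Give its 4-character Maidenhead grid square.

Offset from 180°W / 90°S: lon 120.70°, lat 31.66°.
Field: lon ⌊120.70/20⌋ = 6 → G; lat ⌊31.66/10⌋ = 3 → D.
Square: lon ⌊0.70/2⌋ = 0; lat ⌊1.66/1⌋ = 1.

GD01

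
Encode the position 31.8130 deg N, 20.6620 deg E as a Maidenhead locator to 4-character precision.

Add 180° to longitude and 90° to latitude: 200.66, 121.81.
Field: lon ⌊200.66/20⌋ = 10 → K; lat ⌊121.81/10⌋ = 12 → M.
Square: lon ⌊0.66/2⌋ = 0; lat ⌊1.81/1⌋ = 1.

KM01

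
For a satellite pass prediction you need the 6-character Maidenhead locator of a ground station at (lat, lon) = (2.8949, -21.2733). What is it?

Offset from 180°W / 90°S: lon 158.7267°, lat 92.8949°.
Field: 158.7267/20 → 7 → H, 92.8949/10 → 9 → J; chars HJ.
Square: 18.7267/2 → 9, 2.8949/1 → 2; chars 92.
Subsquare: 0.7267/0.0833333 → 8 → i, 0.8949/0.0416667 → 21 → v; chars iv.

HJ92iv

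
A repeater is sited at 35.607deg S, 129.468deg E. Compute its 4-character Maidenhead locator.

Add 180° to longitude and 90° to latitude: 309.47, 54.39.
Field: lon ⌊309.47/20⌋ = 15 → P; lat ⌊54.39/10⌋ = 5 → F.
Square: lon ⌊9.47/2⌋ = 4; lat ⌊4.39/1⌋ = 4.

PF44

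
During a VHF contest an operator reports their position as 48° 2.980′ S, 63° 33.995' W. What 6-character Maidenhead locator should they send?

FE81fw

Shift to the Maidenhead origin (180°W, 90°S): lon 116.4334, lat 41.9503.
Field: 116.4334/20 → 5 → F, 41.9503/10 → 4 → E; chars FE.
Square: 16.4334/2 → 8, 1.9503/1 → 1; chars 81.
Subsquare: 0.4334/0.0833333 → 5 → f, 0.9503/0.0416667 → 22 → w; chars fw.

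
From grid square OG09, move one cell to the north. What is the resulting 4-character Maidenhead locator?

Latitude square 9; +1 → 10, wraps to 0, carry into field.
Latitude field G = 6; +1 → 7 = H.
The longitude characters are unchanged.

OH00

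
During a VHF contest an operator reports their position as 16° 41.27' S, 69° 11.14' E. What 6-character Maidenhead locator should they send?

MH43oh

Add 180° to longitude and 90° to latitude: 249.1857, 73.3122.
Field: 249.1857/20 → 12 → M, 73.3122/10 → 7 → H; chars MH.
Square: 9.1857/2 → 4, 3.3122/1 → 3; chars 43.
Subsquare: 1.1857/0.0833333 → 14 → o, 0.3122/0.0416667 → 7 → h; chars oh.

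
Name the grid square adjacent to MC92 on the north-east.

Longitude square 9; +1 → 10, wraps to 0, carry into field.
Longitude field M = 12; +1 → 13 = N.
Latitude square 2; +1 → 3.

NC03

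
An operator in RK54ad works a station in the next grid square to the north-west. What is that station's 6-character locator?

Longitude subsquare a = 0; −1 → -1, wraps to 23 = x, carry into square.
Longitude square 5; −1 → 4.
Latitude subsquare d = 3; +1 → 4 = e.

RK44xe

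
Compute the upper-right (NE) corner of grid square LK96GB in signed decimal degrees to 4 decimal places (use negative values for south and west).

Field L=11, K=10: +11·20° lon, +10·10° lat → SW at lon 40°, lat 10°.
Square 9, 6: +9·2° lon, +6·1° lat → SW at lon 58°, lat 16°.
Subsquare g=6, b=1: +6·0.0833333° lon, +1·0.0416667° lat → SW at lon 58.5°, lat 16.0417°.
Cell spans 0.0833333° lon × 0.0416667° lat. NE corner is SW corner plus one full cell.
latitude 16.0833, longitude 58.5833.

16.0833, 58.5833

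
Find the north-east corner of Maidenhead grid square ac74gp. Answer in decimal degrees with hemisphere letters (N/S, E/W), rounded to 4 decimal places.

Field A=0, C=2: +0·20° lon, +2·10° lat → SW at lon -180°, lat -70°.
Square 7, 4: +7·2° lon, +4·1° lat → SW at lon -166°, lat -66°.
Subsquare g=6, p=15: +6·0.0833333° lon, +15·0.0416667° lat → SW at lon -165.5°, lat -65.375°.
Cell spans 0.0833333° lon × 0.0416667° lat. NE corner is SW corner plus one full cell.
latitude 65.3333° S, longitude 165.4167° W.

65.3333° S, 165.4167° W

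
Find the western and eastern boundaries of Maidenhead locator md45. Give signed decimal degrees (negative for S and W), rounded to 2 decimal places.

68.00, 70.00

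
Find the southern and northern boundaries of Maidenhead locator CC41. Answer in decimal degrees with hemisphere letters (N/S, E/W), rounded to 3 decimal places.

Field C=2, C=2: +2·20° lon, +2·10° lat → SW at lon -140°, lat -70°.
Square 4, 1: +4·2° lon, +1·1° lat → SW at lon -132°, lat -69°.
Cell spans 2° lon × 1° lat.
south 69.000° S, north 68.000° S.

69.000° S, 68.000° S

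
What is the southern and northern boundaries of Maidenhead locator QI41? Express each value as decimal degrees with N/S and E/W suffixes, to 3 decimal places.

Field Q=16, I=8: +16·20° lon, +8·10° lat → SW at lon 140°, lat -10°.
Square 4, 1: +4·2° lon, +1·1° lat → SW at lon 148°, lat -9°.
Cell spans 2° lon × 1° lat.
south 9.000° S, north 8.000° S.

9.000° S, 8.000° S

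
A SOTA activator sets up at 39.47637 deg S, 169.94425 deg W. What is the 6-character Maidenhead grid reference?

Add 180° to longitude and 90° to latitude: 10.0557, 50.5236.
Field: 10.0557/20 → 0 → A, 50.5236/10 → 5 → F; chars AF.
Square: 10.0557/2 → 5, 0.5236/1 → 0; chars 50.
Subsquare: 0.0557/0.0833333 → 0 → a, 0.5236/0.0416667 → 12 → m; chars am.

AF50am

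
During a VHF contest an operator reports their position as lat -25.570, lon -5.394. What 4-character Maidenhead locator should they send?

Offset from 180°W / 90°S: lon 174.61°, lat 64.43°.
Field: 174.61/20 → 8 → I, 64.43/10 → 6 → G; chars IG.
Square: 14.61/2 → 7, 4.43/1 → 4; chars 74.

IG74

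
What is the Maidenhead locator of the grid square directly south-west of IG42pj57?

IG42pj46

Longitude extended square 5; −1 → 4.
Latitude extended square 7; −1 → 6.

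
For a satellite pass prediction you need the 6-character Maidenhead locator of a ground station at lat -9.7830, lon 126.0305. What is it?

Offset from 180°W / 90°S: lon 306.0305°, lat 80.2170°.
Field: 306.0305/20 → 15 → P, 80.2170/10 → 8 → I; chars PI.
Square: 6.0305/2 → 3, 0.2170/1 → 0; chars 30.
Subsquare: 0.0305/0.0833333 → 0 → a, 0.2170/0.0416667 → 5 → f; chars af.

PI30af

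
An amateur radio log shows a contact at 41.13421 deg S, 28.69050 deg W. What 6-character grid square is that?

HE58pu

Add 180° to longitude and 90° to latitude: 151.3095, 48.8658.
Field (20°×10°, letters A–R): 151.3095/20 → 7 → H, 48.8658/10 → 4 → E; chars HE.
Square (2°×1°, digits 0–9): 11.3095/2 → 5, 8.8658/1 → 8; chars 58.
Subsquare (5′×2.5′, letters a–x): 1.3095/0.0833333 → 15 → p, 0.8658/0.0416667 → 20 → u; chars pu.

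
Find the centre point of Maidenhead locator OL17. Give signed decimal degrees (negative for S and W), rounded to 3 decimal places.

27.500, 103.000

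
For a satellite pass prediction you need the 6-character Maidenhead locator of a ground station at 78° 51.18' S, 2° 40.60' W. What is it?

IB81pd

Add 180° to longitude and 90° to latitude: 177.3233, 11.1470.
Field: lon ⌊177.3233/20⌋ = 8 → I; lat ⌊11.1470/10⌋ = 1 → B.
Square: lon ⌊17.3233/2⌋ = 8; lat ⌊1.1470/1⌋ = 1.
Subsquare: lon ⌊1.3233/0.0833333⌋ = 15 → p; lat ⌊0.1470/0.0416667⌋ = 3 → d.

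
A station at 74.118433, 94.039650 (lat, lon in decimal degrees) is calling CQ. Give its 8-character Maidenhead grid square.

Add 180° to longitude and 90° to latitude: 274.03965, 164.11843.
Field: 274.03965/20 → 13 → N, 164.11843/10 → 16 → Q; chars NQ.
Square: 14.03965/2 → 7, 4.11843/1 → 4; chars 74.
Subsquare: 0.03965/0.0833333 → 0 → a, 0.11843/0.0416667 → 2 → c; chars ac.
Extended square: 0.03965/0.00833333 → 4, 0.03510/0.00416667 → 8; chars 48.

NQ74ac48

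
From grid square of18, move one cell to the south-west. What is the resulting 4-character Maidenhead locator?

Longitude square 1; −1 → 0.
Latitude square 8; −1 → 7.

OF07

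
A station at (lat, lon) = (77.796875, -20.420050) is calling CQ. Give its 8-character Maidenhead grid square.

HQ97st91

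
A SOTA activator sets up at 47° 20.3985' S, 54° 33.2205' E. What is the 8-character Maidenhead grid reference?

Offset from 180°W / 90°S: lon 234.55367°, lat 42.66002°.
Field (20°×10°, letters A–R): lon ⌊234.55367/20⌋ = 11 → L; lat ⌊42.66002/10⌋ = 4 → E.
Square (2°×1°, digits 0–9): lon ⌊14.55367/2⌋ = 7; lat ⌊2.66002/1⌋ = 2.
Subsquare (5′×2.5′, letters a–x): lon ⌊0.55367/0.0833333⌋ = 6 → g; lat ⌊0.66002/0.0416667⌋ = 15 → p.
Extended square (30″×15″, digits 0–9): lon ⌊0.05367/0.00833333⌋ = 6; lat ⌊0.03502/0.00416667⌋ = 8.

LE72gp68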